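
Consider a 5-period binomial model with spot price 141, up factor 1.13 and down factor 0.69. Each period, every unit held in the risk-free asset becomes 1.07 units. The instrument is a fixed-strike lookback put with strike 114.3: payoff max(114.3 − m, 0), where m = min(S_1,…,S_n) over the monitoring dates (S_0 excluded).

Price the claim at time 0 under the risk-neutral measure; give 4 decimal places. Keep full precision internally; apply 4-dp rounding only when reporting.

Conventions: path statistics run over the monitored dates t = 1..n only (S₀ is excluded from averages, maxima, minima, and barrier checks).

price = 4.4192

No-arbitrage gives p* = (R−d)/(u−d) = 0.8636: enumerate every path, weight its payoff by its p*-probability, and discount by R^5.
Enumerate all 2^5 = 32 price paths (U = up ×1.13, D = down ×0.69); each path with k up-moves has probability p*^k·(1−p*)^(5−k).
DDDDD: m=22.0528, payoff=92.2472, prob=0.000047
UDDDD: m=36.1155, payoff=78.1845, prob=0.000299
DUDDD: m=36.1155, payoff=78.1845, prob=0.000299
UUDDD: m=59.1457, payoff=55.1543, prob=0.001891
DDUDD: m=36.1155, payoff=78.1845, prob=0.000299
UDUDD: m=59.1457, payoff=55.1543, prob=0.001891
DUUDD: m=59.1457, payoff=55.1543, prob=0.001891
UUUDD: m=96.8618, payoff=17.4382, prob=0.011978
DDDUD: m=36.1155, payoff=78.1845, prob=0.000299
UDDUD: m=59.1457, payoff=55.1543, prob=0.001891
DUDUD: m=59.1457, payoff=55.1543, prob=0.001891
UUDUD: m=96.8618, payoff=17.4382, prob=0.011978
DDUUD: m=59.1457, payoff=55.1543, prob=0.001891
UDUUD: m=96.8618, payoff=17.4382, prob=0.011978
DUUUD: m=96.8618, payoff=17.4382, prob=0.011978
UUUUD: m=158.6288, payoff=0.0000, prob=0.075862
DDDDU: m=31.9606, payoff=82.3394, prob=0.000299
UDDDU: m=52.3413, payoff=61.9587, prob=0.001891
DUDDU: m=52.3413, payoff=61.9587, prob=0.001891
UUDDU: m=85.7184, payoff=28.5816, prob=0.011978
DDUDU: m=52.3413, payoff=61.9587, prob=0.001891
UDUDU: m=85.7184, payoff=28.5816, prob=0.011978
DUUDU: m=85.7184, payoff=28.5816, prob=0.011978
UUUDU: m=140.3794, payoff=0.0000, prob=0.075862
DDDUU: m=46.3198, payoff=67.9802, prob=0.001891
UDDUU: m=75.8570, payoff=38.4430, prob=0.011978
DUDUU: m=75.8570, payoff=38.4430, prob=0.011978
UUDUU: m=124.2296, payoff=0.0000, prob=0.075862
DDUUU: m=67.1301, payoff=47.1699, prob=0.011978
UDUUU: m=109.9377, payoff=4.3623, prob=0.075862
DUUUU: m=97.2900, payoff=17.0100, prob=0.075862
UUUUU: m=159.3300, payoff=0.0000, prob=0.480457
Price = Σ prob·payoff / R^5 = 6.198191 / 1.402552 = 4.4192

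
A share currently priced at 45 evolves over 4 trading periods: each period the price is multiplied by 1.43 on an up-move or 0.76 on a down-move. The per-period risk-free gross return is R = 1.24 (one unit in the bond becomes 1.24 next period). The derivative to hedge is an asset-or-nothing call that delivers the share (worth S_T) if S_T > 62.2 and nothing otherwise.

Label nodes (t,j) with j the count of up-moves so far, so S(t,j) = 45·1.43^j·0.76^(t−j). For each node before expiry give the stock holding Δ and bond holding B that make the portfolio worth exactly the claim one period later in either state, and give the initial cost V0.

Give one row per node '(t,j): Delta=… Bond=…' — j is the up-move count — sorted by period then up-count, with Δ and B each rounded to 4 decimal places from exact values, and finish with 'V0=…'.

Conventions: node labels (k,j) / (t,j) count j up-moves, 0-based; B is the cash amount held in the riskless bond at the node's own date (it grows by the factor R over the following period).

(0,0): Delta=1.3236 Bond=-20.9517
(1,0): Delta=1.4569 Bond=-30.5380
(1,1): Delta=1.2956 Bond=-24.1759
(2,0): Delta=0.0000 Bond=0.0000
(2,1): Delta=1.7634 Bond=-52.8562
(2,2): Delta=1.1972 Bond=-20.9223
(3,0): Delta=0.0000 Bond=0.0000
(3,1): Delta=0.0000 Bond=0.0000
(3,2): Delta=2.1343 Bond=-91.4853
(3,3): Delta=1.0000 Bond=0.0000
V0=38.6105

Since d<R<u, set p* = (R−d)/(u−d) = 0.7164; price each node as the discounted p*-expectation of its children.
Terminal payoffs: V(4,0)=0.0000, V(4,1)=0.0000, V(4,2)=0.0000, V(4,3)=100.0079, V(4,4)=188.1727
  t=3,j=0: stock 19.7539 → up 28.2481 (V=0.0000), down 15.0130 (V=0.0000). Price 0.0000; hedge Δ=0.0000, bond B=0.0000.
  t=3,j=1: stock 37.1686 → up 53.1510 (V=0.0000), down 28.2481 (V=0.0000). Price 0.0000; hedge Δ=0.0000, bond B=0.0000.
  t=3,j=2: stock 69.9356 → up 100.0079 (V=100.0079), down 53.1510 (V=0.0000). Price 57.7802; hedge Δ=2.1343, bond B=-91.4853.
  t=3,j=3: stock 131.5893 → up 188.1727 (V=188.1727), down 100.0079 (V=100.0079). Price 131.5893; hedge Δ=1.0000, bond B=0.0000.
  t=2,j=0: stock 25.9920 → up 37.1686 (V=0.0000), down 19.7539 (V=0.0000). Price 0.0000; hedge Δ=0.0000, bond B=0.0000.
  t=2,j=1: stock 48.9060 → up 69.9356 (V=57.7802), down 37.1686 (V=0.0000). Price 33.3829; hedge Δ=1.7634, bond B=-52.8562.
  t=2,j=2: stock 92.0205 → up 131.5893 (V=131.5893), down 69.9356 (V=57.7802). Price 89.2406; hedge Δ=1.1972, bond B=-20.9223.
  t=1,j=0: stock 34.2000 → up 48.9060 (V=33.3829), down 25.9920 (V=0.0000). Price 19.2872; hedge Δ=1.4569, bond B=-30.5380.
  t=1,j=1: stock 64.3500 → up 92.0205 (V=89.2406), down 48.9060 (V=33.3829). Price 59.1938; hedge Δ=1.2956, bond B=-24.1759.
  t=0,j=0: stock 45.0000 → up 64.3500 (V=59.1938), down 34.2000 (V=19.2872). Price 38.6105; hedge Δ=1.3236, bond B=-20.9517.
Check: Δ(0,0)·S0 + B(0,0) = 38.6105 = V0.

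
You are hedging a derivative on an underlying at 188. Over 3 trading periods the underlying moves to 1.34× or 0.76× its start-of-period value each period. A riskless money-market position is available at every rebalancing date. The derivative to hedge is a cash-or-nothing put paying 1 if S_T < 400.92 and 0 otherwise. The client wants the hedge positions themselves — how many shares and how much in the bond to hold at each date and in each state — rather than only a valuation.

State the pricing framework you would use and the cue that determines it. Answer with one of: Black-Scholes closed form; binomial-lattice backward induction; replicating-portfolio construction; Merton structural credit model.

Key observation: the task asks for the hedge itself — share and bond holdings at every node of the 3-period tree on spot 188 with factors 1.34/0.76 — which is exactly what the replicating-portfolio construction produces.

framework: replicating-portfolio construction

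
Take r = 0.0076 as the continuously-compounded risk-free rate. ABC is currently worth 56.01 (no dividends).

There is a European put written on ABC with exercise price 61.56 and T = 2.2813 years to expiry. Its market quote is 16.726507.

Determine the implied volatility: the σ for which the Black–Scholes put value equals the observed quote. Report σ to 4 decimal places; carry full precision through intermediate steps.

sigma = 0.4163

At σ = 0.4163 the Black–Scholes value reproduces the quote:
σ√T = 0.4163·√2.2813 = 0.628778
d₁ = (ln(S/K) + (r+σ²/2)T) / (σ√T) = (ln(56.01/61.56) + (0.0076+0.4163²/2)·2.2813) / 0.628778 = (-0.094482 + 0.215019) / 0.628778 = 0.191700
d₂ = d₁ − σ√T = 0.191700 − 0.628778 = -0.437078
e^{−rT} = 0.982812
N(−d₁) = 0.423989,  N(−d₂) = 0.668973
V = K·e^{−rT}·N(−d₂) − S·N(−d₁) = 40.474104 − 23.747597 = 16.726507 (matching the quote); vega is positive throughout, so no other σ reproduces this price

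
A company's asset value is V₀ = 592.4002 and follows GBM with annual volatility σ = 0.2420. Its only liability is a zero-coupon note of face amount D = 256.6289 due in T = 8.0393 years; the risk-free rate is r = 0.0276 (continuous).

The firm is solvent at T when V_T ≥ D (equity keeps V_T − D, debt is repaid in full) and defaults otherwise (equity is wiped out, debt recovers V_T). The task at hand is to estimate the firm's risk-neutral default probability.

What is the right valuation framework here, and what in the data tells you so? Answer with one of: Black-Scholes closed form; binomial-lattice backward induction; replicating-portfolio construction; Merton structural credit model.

Key observation: with the firm-asset dynamics (V₀ = 592.4002) and a single zero-coupon liability of face 256.6289 given, debt value, spread, and default probability all derive from the option view of the balance sheet.

framework: Merton structural credit model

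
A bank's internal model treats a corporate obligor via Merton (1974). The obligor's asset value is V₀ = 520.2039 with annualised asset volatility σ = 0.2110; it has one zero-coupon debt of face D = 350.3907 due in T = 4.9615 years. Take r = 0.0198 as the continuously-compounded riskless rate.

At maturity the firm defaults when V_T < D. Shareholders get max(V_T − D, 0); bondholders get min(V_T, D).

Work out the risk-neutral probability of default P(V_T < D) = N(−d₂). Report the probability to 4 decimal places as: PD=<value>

PD=0.2076

Work the structural quantities from V₀ = 520.2039 against face 350.3907:
d₁ = [ln(V₀/D) + (r + σ²/2)T] / (σ√T)
   = [ln(520.2039/350.3907) + (0.0198 + 0.5·0.2110²)·4.9615] / (0.2110·√4.9615)
   = [0.395172 + 0.208683] / 0.469990 = 1.284825
d₂ = d₁ − σ√T = 1.284825 − 0.469990 = 0.814834
risk-neutral PD = N(−d₂) = N(-0.814834) = 0.207584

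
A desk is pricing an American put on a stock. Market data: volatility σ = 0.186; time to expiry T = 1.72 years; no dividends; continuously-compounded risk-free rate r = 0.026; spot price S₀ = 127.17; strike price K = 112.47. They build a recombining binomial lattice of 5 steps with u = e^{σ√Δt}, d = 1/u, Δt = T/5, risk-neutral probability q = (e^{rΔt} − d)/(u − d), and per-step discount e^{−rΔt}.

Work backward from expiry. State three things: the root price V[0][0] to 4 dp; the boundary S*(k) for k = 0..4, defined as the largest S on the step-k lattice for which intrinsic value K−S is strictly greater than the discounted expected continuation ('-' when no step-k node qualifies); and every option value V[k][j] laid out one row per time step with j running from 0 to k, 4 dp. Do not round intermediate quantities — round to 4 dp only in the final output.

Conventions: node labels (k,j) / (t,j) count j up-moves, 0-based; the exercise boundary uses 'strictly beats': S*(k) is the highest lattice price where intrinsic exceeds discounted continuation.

Δt=0.34400, u=1.11526, d=0.89665, q=0.51385, disc=e^(-rΔt)=0.99110
k=5 terminal: V=max(K-S,0) → 38.7654 20.7950 0.0000 0.0000 0.0000 0.0000
k=4: j=0 S=82.2002 intr=30.2698 cont=29.2684 V=30.2698[EX]; j=1 S=102.2419 intr=10.2281 cont=10.0195 V=10.2281[EX]; j=2 S=127.1700 intr=0.0000 cont=0.0000 V=0.0000[hold]; j=3 S=158.1760 intr=0.0000 cont=0.0000 V=0.0000[hold]; j=4 S=196.7418 intr=0.0000 cont=0.0000 V=0.0000[hold]  S*(4)=102.2419
k=3: j=0 S=91.6750 intr=20.7950 cont=19.7936 V=20.7950[EX]; j=1 S=114.0267 intr=0.0000 cont=4.9281 V=4.9281[hold]; j=2 S=141.8282 intr=0.0000 cont=0.0000 V=0.0000[hold]; j=3 S=176.4081 intr=0.0000 cont=0.0000 V=0.0000[hold]  S*(3)=91.6750
k=2: j=0 S=102.2419 intr=10.2281 cont=12.5293 V=12.5293[hold]; j=1 S=127.1700 intr=0.0000 cont=2.3745 V=2.3745[hold]; j=2 S=158.1760 intr=0.0000 cont=0.0000 V=0.0000[hold]  S*(2)=-
k=1: j=0 S=114.0267 intr=0.0000 cont=7.2461 V=7.2461[hold]; j=1 S=141.8282 intr=0.0000 cont=1.1441 V=1.1441[hold]  S*(1)=-
k=0: j=0 S=127.1700 intr=0.0000 cont=4.0740 V=4.0740[hold]  S*(0)=-

price = 4.0740
boundary = - - - 91.6750 102.2419
tree:
4.0740
7.2461 1.1441
12.5293 2.3745 0.0000
20.7950 4.9281 0.0000 0.0000
30.2698 10.2281 0.0000 0.0000 0.0000
38.7654 20.7950 0.0000 0.0000 0.0000 0.0000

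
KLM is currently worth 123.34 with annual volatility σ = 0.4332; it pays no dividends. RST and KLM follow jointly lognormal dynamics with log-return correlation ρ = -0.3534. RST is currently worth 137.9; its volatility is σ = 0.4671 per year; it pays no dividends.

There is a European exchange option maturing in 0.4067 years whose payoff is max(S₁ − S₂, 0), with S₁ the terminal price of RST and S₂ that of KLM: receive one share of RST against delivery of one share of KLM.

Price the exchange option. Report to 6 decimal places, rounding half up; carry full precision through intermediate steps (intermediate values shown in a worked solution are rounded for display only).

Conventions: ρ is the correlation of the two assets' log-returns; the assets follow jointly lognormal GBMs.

σ_eff = √(σ₁² + σ₂² − 2ρσ₁σ₂) = √(0.4671² + 0.4332² − 2·-0.3534·0.4671·0.4332) = 0.740854
d₁ = (ln(S₁/S₂) + (q₂ − q₁ + σ_eff²/2)T) / (σ_eff√T) = (ln(137.9/123.34) + (0.0 − 0.0 + 0.274432)·0.4067) / 0.472465 = 0.472407
d₂ = d₁ − σ_eff√T = 0.472407 − 0.472465 = -0.000058
N(d₁) = 0.681682,  N(d₂) = 0.499977
V = S₁·e^{−q₁T}·N(d₁) − S₂·e^{−q₂T}·N(d₂) = 94.003909 − 61.667138 = 32.336771
Key observation: pricing in KLM-units makes this a unit-strike call on the ratio S₁/S₂ — the risk-free rate cancels and cannot affect the value.

exchange price = 32.336771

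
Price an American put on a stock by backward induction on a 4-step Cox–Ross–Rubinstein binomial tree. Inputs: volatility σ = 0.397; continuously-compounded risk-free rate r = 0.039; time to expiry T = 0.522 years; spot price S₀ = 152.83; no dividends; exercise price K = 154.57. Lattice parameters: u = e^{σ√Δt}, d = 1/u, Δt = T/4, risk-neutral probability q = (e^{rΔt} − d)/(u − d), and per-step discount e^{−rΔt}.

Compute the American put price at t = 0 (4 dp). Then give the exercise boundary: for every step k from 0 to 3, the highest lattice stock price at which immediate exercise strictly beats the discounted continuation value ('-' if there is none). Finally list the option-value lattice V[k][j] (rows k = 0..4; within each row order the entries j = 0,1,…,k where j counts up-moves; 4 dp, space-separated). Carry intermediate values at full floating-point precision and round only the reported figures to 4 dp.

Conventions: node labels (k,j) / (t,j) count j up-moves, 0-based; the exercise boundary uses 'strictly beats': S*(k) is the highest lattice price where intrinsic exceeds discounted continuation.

Δt=0.13050  u=1.15421  d=0.86639  q=0.48194  discount=0.99492
step 4 (expiry): payoffs max(K−S,0) = 68.4566 39.8499 1.7400 0.0000 0.0000
step 3: (k=3,j=0): S=99.3928, K−S=55.1772, hold=54.3925 ⇒ V=55.1772 exercise | (k=3,j=1): S=132.4110, K−S=22.1590, hold=21.3743 ⇒ V=22.1590 exercise | (k=3,j=2): S=176.3978, K−S=0.0000, hold=0.8969 ⇒ V=0.8969 continue | (k=3,j=3): S=234.9969, K−S=0.0000, hold=0.0000 ⇒ V=0.0000 continue  boundary S*=132.4110
step 2: (k=2,j=0): S=114.7201, K−S=39.8499, hold=39.0652 ⇒ V=39.8499 exercise | (k=2,j=1): S=152.8300, K−S=1.7400, hold=11.8515 ⇒ V=11.8515 continue | (k=2,j=2): S=203.5999, K−S=0.0000, hold=0.4623 ⇒ V=0.4623 continue  boundary S*=114.7201
step 1: (k=1,j=0): S=132.4110, K−S=22.1590, hold=26.2227 ⇒ V=26.2227 continue | (k=1,j=1): S=176.3978, K−S=0.0000, hold=6.3303 ⇒ V=6.3303 continue  boundary S*=-
step 0: (k=0,j=0): S=152.8300, K−S=1.7400, hold=16.5514 ⇒ V=16.5514 continue  boundary S*=-

price = 16.5514
boundary = - - 114.7201 132.4110
tree:
16.5514
26.2227 6.3303
39.8499 11.8515 0.4623
55.1772 22.1590 0.8969 0.0000
68.4566 39.8499 1.7400 0.0000 0.0000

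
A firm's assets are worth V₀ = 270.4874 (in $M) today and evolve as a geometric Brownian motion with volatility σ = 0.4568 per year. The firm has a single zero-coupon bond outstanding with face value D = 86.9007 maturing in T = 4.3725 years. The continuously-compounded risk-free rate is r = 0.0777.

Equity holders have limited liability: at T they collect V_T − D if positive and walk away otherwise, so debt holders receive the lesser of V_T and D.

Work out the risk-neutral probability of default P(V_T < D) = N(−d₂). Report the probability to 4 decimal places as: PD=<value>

PD=0.1430

Equity is a call on the firm's assets struck at D = 86.9007:
d₁ = [ln(V₀/D) + (r + σ²/2)T] / (σ√T)
   = [ln(270.4874/86.9007) + (0.0777 + 0.5·0.4568²)·4.3725] / (0.4568·√4.3725)
   = [1.135459 + 0.795940] / 0.955193 = 2.022000
d₂ = d₁ − σ√T = 2.022000 − 0.955193 = 1.066807
risk-neutral PD = N(−d₂) = N(-1.066807) = 0.143030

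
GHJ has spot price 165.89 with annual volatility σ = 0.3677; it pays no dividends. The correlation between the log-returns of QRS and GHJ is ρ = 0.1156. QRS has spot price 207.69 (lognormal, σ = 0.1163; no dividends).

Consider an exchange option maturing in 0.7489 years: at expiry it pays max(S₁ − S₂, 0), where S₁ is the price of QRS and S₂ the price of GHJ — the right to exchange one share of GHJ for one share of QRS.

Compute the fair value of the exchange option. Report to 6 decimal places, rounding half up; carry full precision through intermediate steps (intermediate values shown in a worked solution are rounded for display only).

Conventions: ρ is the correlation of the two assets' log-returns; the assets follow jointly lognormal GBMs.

σ_eff = √(σ₁² + σ₂² − 2ρσ₁σ₂) = √(0.1163² + 0.3677² − 2·0.1156·0.1163·0.3677) = 0.372615
d₁ = (ln(S₁/S₂) + (q₂ − q₁ + σ_eff²/2)T) / (σ_eff√T) = (ln(207.69/165.89) + (0.0 − 0.0 + 0.069421)·0.7489) / 0.322457 = 0.858132
d₂ = d₁ − σ_eff√T = 0.858132 − 0.322457 = 0.535675
N(d₁) = 0.804590,  N(d₂) = 0.703908
V = S₁·e^{−q₁T}·N(d₁) − S₂·e^{−q₂T}·N(d₂) = 167.105342 − 116.771340 = 50.334002
Key observation: no risk-free rate is needed — with the second asset as numeraire the exchange option is a call on the ratio S₁/S₂, and r cancels out of the value.

exchange price = 50.334002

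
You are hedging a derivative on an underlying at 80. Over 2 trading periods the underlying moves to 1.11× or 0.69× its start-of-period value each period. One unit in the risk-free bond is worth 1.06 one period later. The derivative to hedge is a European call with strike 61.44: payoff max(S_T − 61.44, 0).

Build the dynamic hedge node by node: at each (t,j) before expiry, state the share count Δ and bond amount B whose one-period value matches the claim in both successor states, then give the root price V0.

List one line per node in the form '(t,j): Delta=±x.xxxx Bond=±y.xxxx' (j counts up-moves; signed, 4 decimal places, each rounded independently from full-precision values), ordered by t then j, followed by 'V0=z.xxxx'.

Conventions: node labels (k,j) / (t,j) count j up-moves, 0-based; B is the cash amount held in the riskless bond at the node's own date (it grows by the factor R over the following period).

(0,0): Delta=0.9184 Bond=-47.8236
(1,0): Delta=0.0000 Bond=0.0000
(1,1): Delta=0.9955 Bond=-57.5434
V0=25.6445

The replicating-portfolio and risk-neutral prices coincide; use p* = (1.06−0.69)/(1.11−0.69) = 0.8810 for the latter.
At maturity the claim pays: V(2,0)=0.0000, V(2,1)=0.0000, V(2,2)=37.1280
Node (1,0) S=55.2000: V=(p*·0.0000+(1−p*)·0.0000)/1.06=0.0000; Δ=(0.0000−0.0000)/(61.2720−38.0880)=0.0000; B=V−Δ·S=0.0000
Node (1,1) S=88.8000: V=(p*·37.1280+(1−p*)·0.0000)/1.06=30.8566; Δ=(37.1280−0.0000)/(98.5680−61.2720)=0.9955; B=V−Δ·S=-57.5434
Node (0,0) S=80.0000: V=(p*·30.8566+(1−p*)·0.0000)/1.06=25.6445; Δ=(30.8566−0.0000)/(88.8000−55.2000)=0.9184; B=V−Δ·S=-47.8236
Sanity check at the root: Δ(0,0)·S0 + B(0,0) reproduces V0 = 25.6445.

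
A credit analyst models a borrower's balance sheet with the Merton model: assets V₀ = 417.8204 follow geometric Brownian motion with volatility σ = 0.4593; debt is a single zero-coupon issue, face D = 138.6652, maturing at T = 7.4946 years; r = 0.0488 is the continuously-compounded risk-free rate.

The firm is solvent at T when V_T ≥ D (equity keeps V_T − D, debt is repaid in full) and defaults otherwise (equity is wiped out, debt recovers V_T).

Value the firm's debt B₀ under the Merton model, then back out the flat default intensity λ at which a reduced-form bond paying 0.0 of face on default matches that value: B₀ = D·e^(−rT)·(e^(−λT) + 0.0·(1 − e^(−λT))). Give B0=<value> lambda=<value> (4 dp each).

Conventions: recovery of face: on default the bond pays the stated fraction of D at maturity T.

Apply the equity-as-call identities (strike 138.6652, horizon 7.4946 years):
d₁ = [ln(V₀/D) + (r + σ²/2)T] / (σ√T)
   = [ln(417.8204/138.6652) + (0.0488 + 0.5·0.4593²)·7.4946] / (0.4593·√7.4946)
   = [1.102989 + 1.156254] / 1.257392 = 1.796769
d₂ = d₁ − σ√T = 1.796769 − 1.257392 = 0.539377
N(d₁) = 0.963814,  N(d₂) = 0.705187,  e^(−rT) = 0.693686
E₀ = V₀·N(d₁) − D·e^(−rT)·N(d₂)
   = 417.8204·0.963814 − 138.6652·0.693686·0.705187 = 334.869150
B₀ = V₀ − E₀ = 417.8204 − 334.869150 = 82.951250
e^(−λT) = (B₀·e^(rT)/D − 0)/(1 − 0) = (82.9512·1.441575/138.6652 − 0)/1 = 0.86236779
λ = −ln(0.86236779)/7.4946 = 0.019757

B0=82.9512 lambda=0.0198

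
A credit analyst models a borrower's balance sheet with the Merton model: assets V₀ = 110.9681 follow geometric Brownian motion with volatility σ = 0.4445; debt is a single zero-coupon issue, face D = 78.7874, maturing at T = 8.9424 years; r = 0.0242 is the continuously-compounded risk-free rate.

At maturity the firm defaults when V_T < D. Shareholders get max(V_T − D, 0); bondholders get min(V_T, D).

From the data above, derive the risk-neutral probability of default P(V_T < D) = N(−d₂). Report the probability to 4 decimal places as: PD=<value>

PD=0.5964

Apply the equity-as-call identities (strike 78.7874, horizon 8.9424 years):
d₁ = [ln(V₀/D) + (r + σ²/2)T] / (σ√T)
   = [ln(110.9681/78.7874) + (0.0242 + 0.5·0.4445²)·8.9424] / (0.4445·√8.9424)
   = [0.342490 + 1.099827] / 1.329226 = 1.085080
d₂ = d₁ − σ√T = 1.085080 − 1.329226 = -0.244146
risk-neutral PD = N(−d₂) = N(0.244146) = 0.596441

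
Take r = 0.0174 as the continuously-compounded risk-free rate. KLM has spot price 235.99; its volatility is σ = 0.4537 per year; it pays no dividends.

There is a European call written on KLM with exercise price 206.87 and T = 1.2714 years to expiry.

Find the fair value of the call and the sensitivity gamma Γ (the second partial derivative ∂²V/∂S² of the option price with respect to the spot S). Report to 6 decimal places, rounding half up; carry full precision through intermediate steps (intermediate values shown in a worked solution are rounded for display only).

σ√T = 0.4537·√1.2714 = 0.511576
d₁ = (ln(S/K) + (r+σ²/2)T) / (σ√T) = (ln(235.99/206.87) + (0.0174+0.4537²/2)·1.2714) / 0.511576 = (0.131699 + 0.152977) / 0.511576 = 0.556469
d₂ = d₁ − σ√T = 0.556469 − 0.511576 = 0.044893
e^{−rT} = 0.978121
N(d₁) = 0.711055,  N(d₂) = 0.517904
Call price V = S·N(d₁) − K·e^{−rT}·N(d₂) = 167.801844 − 104.794635 = 63.007208
φ(d₁) = (1/√(2π))·e^{−d₁²/2} = 0.341719
Γ = φ(d₁) / (S·σ·√T) = 0.002831

price = 63.007208
Γ = 0.002831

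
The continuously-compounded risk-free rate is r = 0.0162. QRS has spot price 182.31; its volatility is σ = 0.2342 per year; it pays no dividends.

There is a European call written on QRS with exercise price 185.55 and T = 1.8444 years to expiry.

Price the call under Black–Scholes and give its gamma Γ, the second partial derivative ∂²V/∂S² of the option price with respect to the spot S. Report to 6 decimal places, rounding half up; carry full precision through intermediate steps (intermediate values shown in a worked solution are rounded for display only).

σ√T = 0.2342·√1.8444 = 0.318064
d₁ = (ln(S/K) + (r+σ²/2)T) / (σ√T) = (ln(182.31/185.55) + (0.0162+0.2342²/2)·1.8444) / 0.318064 = (-0.017616 + 0.080462) / 0.318064 = 0.197588
d₂ = d₁ − σ√T = 0.197588 − 0.318064 = -0.120475
e^{−rT} = 0.970563
N(d₁) = 0.578316,  N(d₂) = 0.452053
Call price V = S·N(d₁) − K·e^{−rT}·N(d₂) = 105.432875 − 81.409323 = 24.023552
φ(d₁) = (1/√(2π))·e^{−d₁²/2} = 0.391230
Γ = φ(d₁) / (S·σ·√T) = 0.006747

price = 24.023552
Γ = 0.006747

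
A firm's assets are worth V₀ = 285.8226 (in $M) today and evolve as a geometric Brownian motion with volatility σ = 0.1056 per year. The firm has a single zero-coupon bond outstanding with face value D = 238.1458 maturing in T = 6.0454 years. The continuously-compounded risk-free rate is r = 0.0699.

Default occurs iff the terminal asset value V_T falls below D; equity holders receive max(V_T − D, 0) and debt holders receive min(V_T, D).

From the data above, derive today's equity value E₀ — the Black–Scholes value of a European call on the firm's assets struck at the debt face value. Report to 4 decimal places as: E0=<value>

E0=129.9342

Equity is a call on the firm's assets struck at D = 238.1458:
d₁ = [ln(V₀/D) + (r + σ²/2)T] / (σ√T)
   = [ln(285.8226/238.1458) + (0.0699 + 0.5·0.1056²)·6.0454] / (0.1056·√6.0454)
   = [0.182488 + 0.456281] / 0.259643 = 2.460183
d₂ = d₁ − σ√T = 2.460183 − 0.259643 = 2.200540
N(d₁) = 0.993057,  N(d₂) = 0.986116,  e^(−rT) = 0.655358
E₀ = V₀·N(d₁) − D·e^(−rT)·N(d₂)
   = 285.8226·0.993057 − 238.1458·0.655358·0.986116 = 129.934197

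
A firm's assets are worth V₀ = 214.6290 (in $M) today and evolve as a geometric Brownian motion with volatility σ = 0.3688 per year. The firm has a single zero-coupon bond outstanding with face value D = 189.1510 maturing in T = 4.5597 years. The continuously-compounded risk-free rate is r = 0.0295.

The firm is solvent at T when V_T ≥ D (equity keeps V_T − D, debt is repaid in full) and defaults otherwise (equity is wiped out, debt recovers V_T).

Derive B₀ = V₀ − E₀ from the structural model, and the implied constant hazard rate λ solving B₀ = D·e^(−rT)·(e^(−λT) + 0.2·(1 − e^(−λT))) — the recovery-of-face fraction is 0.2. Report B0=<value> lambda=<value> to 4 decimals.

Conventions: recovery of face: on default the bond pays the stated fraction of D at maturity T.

Equity is a call on the firm's assets struck at D = 189.1510:
d₁ = [ln(V₀/D) + (r + σ²/2)T] / (σ√T)
   = [ln(214.6290/189.1510) + (0.0295 + 0.5·0.3688²)·4.5597] / (0.3688·√4.5597)
   = [0.126365 + 0.444601] / 0.787515 = 0.725023
d₂ = d₁ − σ√T = 0.725023 − 0.787515 = -0.062492
N(d₁) = 0.765781,  N(d₂) = 0.475085,  e^(−rT) = 0.874143
E₀ = V₀·N(d₁) − D·e^(−rT)·N(d₂)
   = 214.6290·0.765781 − 189.1510·0.874143·0.475085 = 85.805807
B₀ = V₀ − E₀ = 214.6290 − 85.805807 = 128.823193
e^(−λT) = (B₀·e^(rT)/D − 0.2)/(1 − 0.2) = (128.8232·1.143977/189.1510 − 0.2)/0.8 = 0.72389672
λ = −ln(0.72389672)/4.5597 = 0.070861

B0=128.8232 lambda=0.0709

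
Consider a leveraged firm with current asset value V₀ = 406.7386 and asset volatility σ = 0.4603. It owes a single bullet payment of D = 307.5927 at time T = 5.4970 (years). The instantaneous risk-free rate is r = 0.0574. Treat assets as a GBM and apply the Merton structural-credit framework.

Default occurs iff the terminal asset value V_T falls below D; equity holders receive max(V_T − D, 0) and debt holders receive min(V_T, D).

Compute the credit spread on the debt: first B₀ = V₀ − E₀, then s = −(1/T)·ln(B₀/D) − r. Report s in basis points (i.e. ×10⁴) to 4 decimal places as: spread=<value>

Work the structural quantities from V₀ = 406.7386 against face 307.5927:
d₁ = [ln(V₀/D) + (r + σ²/2)T] / (σ√T)
   = [ln(406.7386/307.5927) + (0.0574 + 0.5·0.4603²)·5.4970] / (0.4603·√5.4970)
   = [0.279394 + 0.897869] / 1.079205 = 1.090862
d₂ = d₁ − σ√T = 1.090862 − 1.079205 = 0.011657
N(d₁) = 0.862333,  N(d₂) = 0.504650,  e^(−rT) = 0.729404
E₀ = V₀·N(d₁) − D·e^(−rT)·N(d₂)
   = 406.7386·0.862333 − 307.5927·0.729404·0.504650 = 237.521179
B₀ = V₀ − E₀ = 406.7386 − 237.521179 = 169.217421
spread = −(1/T)·ln(B₀/D) − r = −(1/5.4970)·ln(169.217421/307.5927) − 0.0574 = 0.05131241
in basis points: 0.05131241 × 10⁴ = 513.1241 bp

spread=513.1241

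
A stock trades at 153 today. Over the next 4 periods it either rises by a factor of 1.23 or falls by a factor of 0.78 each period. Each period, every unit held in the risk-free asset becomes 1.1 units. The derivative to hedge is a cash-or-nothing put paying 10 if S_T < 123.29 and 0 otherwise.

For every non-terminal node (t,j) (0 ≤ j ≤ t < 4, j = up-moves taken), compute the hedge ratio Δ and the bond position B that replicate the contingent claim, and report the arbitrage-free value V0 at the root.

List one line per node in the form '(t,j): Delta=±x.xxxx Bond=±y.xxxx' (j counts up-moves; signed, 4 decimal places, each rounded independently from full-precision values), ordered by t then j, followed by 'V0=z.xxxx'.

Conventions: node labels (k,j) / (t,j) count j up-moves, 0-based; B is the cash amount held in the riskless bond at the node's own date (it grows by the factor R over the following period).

(0,0): Delta=-0.0194 Bond=3.4885
(1,0): Delta=-0.0632 Bond=9.0645
(1,1): Delta=-0.0081 Bond=1.7139
(2,0): Delta=-0.1543 Bond=18.4512
(2,1): Delta=-0.0398 Bond=6.5259
(2,2): Delta=0.0000 Bond=0.0000
(3,0): Delta=0.0000 Bond=9.0909
(3,1): Delta=-0.1941 Bond=24.8485
(3,2): Delta=0.0000 Bond=0.0000
(3,3): Delta=0.0000 Bond=0.0000
V0=0.5160

The replicating-portfolio and risk-neutral prices coincide; use p* = (1.1−0.78)/(1.23−0.78) = 0.7111 for the latter.
Expiry values: V(4,0)=10.0000, V(4,1)=10.0000, V(4,2)=0.0000, V(4,3)=0.0000, V(4,4)=0.0000
  t=3,j=0: stock 72.6065 → up 89.3059 (V=10.0000), down 56.6330 (V=10.0000). Price 9.0909; hedge Δ=0.0000, bond B=9.0909.
  t=3,j=1: stock 114.4948 → up 140.8286 (V=0.0000), down 89.3059 (V=10.0000). Price 2.6263; hedge Δ=-0.1941, bond B=24.8485.
  t=3,j=2: stock 180.5495 → up 222.0759 (V=0.0000), down 140.8286 (V=0.0000). Price 0.0000; hedge Δ=0.0000, bond B=0.0000.
  t=3,j=3: stock 284.7127 → up 350.1966 (V=0.0000), down 222.0759 (V=0.0000). Price 0.0000; hedge Δ=0.0000, bond B=0.0000.
  t=2,j=0: stock 93.0852 → up 114.4948 (V=2.6263), down 72.6065 (V=9.0909). Price 4.0853; hedge Δ=-0.1543, bond B=18.4512.
  t=2,j=1: stock 146.7882 → up 180.5495 (V=0.0000), down 114.4948 (V=2.6263). Price 0.6897; hedge Δ=-0.0398, bond B=6.5259.
  t=2,j=2: stock 231.4737 → up 284.7127 (V=0.0000), down 180.5495 (V=0.0000). Price 0.0000; hedge Δ=0.0000, bond B=0.0000.
  t=1,j=0: stock 119.3400 → up 146.7882 (V=0.6897), down 93.0852 (V=4.0853). Price 1.5188; hedge Δ=-0.0632, bond B=9.0645.
  t=1,j=1: stock 188.1900 → up 231.4737 (V=0.0000), down 146.7882 (V=0.6897). Price 0.1811; hedge Δ=-0.0081, bond B=1.7139.
  t=0,j=0: stock 153.0000 → up 188.1900 (V=0.1811), down 119.3400 (V=1.5188). Price 0.5160; hedge Δ=-0.0194, bond B=3.4885.
Verification: the root portfolio costs Δ(0,0)·S0 + B(0,0) = 0.5160, matching V0.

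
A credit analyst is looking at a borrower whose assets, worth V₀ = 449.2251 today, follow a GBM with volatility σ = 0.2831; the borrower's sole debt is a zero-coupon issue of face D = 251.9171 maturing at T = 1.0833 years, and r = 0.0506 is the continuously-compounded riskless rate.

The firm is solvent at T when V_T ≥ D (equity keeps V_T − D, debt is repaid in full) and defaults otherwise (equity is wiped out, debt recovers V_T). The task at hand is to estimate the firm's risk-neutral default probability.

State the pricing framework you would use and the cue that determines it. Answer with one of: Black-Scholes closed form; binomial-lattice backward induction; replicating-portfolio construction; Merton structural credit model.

Key observation: the asked-for credit quantity lives on the firm's capital structure — asset value, asset volatility, debt face 251.9171 — which is the structural model's domain.

framework: Merton structural credit model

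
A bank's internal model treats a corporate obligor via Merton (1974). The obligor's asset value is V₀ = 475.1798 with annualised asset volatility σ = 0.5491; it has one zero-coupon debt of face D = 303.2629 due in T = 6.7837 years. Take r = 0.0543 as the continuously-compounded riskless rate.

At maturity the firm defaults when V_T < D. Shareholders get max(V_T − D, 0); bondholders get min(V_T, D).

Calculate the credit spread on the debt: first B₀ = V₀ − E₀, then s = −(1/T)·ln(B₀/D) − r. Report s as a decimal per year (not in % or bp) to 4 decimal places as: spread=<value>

spread=0.0596

Apply the equity-as-call identities (strike 303.2629, horizon 6.7837 years):
d₁ = [ln(V₀/D) + (r + σ²/2)T] / (σ√T)
   = [ln(475.1798/303.2629) + (0.0543 + 0.5·0.5491²)·6.7837] / (0.5491·√6.7837)
   = [0.449093 + 1.391034] / 1.430160 = 1.286658
d₂ = d₁ − σ√T = 1.286658 − 1.430160 = -0.143502
N(d₁) = 0.900893,  N(d₂) = 0.442947,  e^(−rT) = 0.691872
E₀ = V₀·N(d₁) − D·e^(−rT)·N(d₂)
   = 475.1798·0.900893 − 303.2629·0.691872·0.442947 = 335.147645
B₀ = V₀ − E₀ = 475.1798 − 335.147645 = 140.032155
spread = −(1/T)·ln(B₀/D) − r = −(1/6.7837)·ln(140.032155/303.2629) − 0.0543 = 0.05960952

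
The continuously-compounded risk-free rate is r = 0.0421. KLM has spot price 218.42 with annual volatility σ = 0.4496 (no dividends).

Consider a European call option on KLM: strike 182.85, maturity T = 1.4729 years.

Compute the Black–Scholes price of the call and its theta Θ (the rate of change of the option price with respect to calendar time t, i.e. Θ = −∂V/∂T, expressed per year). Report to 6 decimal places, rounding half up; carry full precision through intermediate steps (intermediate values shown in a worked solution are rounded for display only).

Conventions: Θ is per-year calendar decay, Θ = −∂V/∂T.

price = 69.104489
Θ = -16.620632

σ√T = 0.4496·√1.4729 = 0.545648
d₁ = (ln(S/K) + (r+σ²/2)T) / (σ√T) = (ln(218.42/182.85) + (0.0421+0.4496²/2)·1.4729) / 0.545648 = (0.177754 + 0.210875) / 0.545648 = 0.712233
d₂ = d₁ − σ√T = 0.712233 − 0.545648 = 0.166585
e^{−rT} = 0.939874
N(d₁) = 0.761840,  N(d₂) = 0.566152
Call price V = S·N(d₁) − K·e^{−rT}·N(d₂) = 166.401043 − 97.296554 = 69.104489
φ(d₁) = (1/√(2π))·e^{−d₁²/2} = 0.309568
Θ = −S·φ(d₁)·σ/(2√T) − r·K·e^{−rT}·N(d₂) = −12.524447 − 4.096185 = -16.620632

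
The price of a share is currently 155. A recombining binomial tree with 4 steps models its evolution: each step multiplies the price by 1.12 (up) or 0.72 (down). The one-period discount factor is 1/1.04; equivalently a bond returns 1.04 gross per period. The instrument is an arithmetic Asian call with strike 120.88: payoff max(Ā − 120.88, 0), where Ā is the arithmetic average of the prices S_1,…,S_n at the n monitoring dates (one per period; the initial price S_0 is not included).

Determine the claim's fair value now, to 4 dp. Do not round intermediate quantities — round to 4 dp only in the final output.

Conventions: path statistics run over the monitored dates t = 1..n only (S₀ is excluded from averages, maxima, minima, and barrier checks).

price = 44.4991

With p* = (R−d)/(u−d) = 0.8000, sum probability × payoff across the paths and divide by R^4.
Enumerate all 2^4 = 16 price paths (U = up ×1.12, D = down ×0.72); each path with k up-moves has probability p*^k·(1−p*)^(4−k).
DDDD: Ā=72.8650, payoff=0.0000, prob=0.001600
UDDD: Ā=113.3455, payoff=0.0000, prob=0.006400
DUDD: Ā=97.8455, payoff=0.0000, prob=0.006400
UUDD: Ā=152.2041, payoff=31.3241, prob=0.025600
DDUD: Ā=86.6855, payoff=0.0000, prob=0.006400
UDUD: Ā=134.8441, payoff=13.9641, prob=0.025600
DUUD: Ā=119.3441, payoff=0.0000, prob=0.025600
UUUD: Ā=185.6465, payoff=64.7665, prob=0.102400
DDDU: Ā=78.6503, payoff=0.0000, prob=0.006400
UDDU: Ā=122.3449, payoff=1.4649, prob=0.025600
DUDU: Ā=106.8449, payoff=0.0000, prob=0.025600
UUDU: Ā=166.2033, payoff=45.3233, prob=0.102400
DDUU: Ā=95.6849, payoff=0.0000, prob=0.025600
UDUU: Ā=148.8433, payoff=27.9633, prob=0.102400
DUUU: Ā=133.3433, payoff=12.4633, prob=0.102400
UUUU: Ā=207.4228, payoff=86.5428, prob=0.409600
Price = Σ prob·payoff / R^4 = 52.057688 / 1.169859 = 44.4991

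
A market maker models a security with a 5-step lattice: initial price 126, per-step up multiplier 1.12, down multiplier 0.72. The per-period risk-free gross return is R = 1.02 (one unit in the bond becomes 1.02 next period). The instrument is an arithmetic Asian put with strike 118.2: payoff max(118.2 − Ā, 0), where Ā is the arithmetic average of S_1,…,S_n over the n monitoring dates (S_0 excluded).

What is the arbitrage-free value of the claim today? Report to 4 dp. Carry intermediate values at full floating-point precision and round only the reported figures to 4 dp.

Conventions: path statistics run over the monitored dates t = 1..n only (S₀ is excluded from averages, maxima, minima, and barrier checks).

price = 7.0320

Risk-neutral up-probability p* = (R−d)/(u−d) = (1.02−0.72)/(1.12−0.72) = 0.7500; the claim prices as the p*-weighted sum of path payoffs discounted by R^5.
Enumerate all 2^5 = 32 price paths (U = up ×1.12, D = down ×0.72); each path with k up-moves has probability p*^k·(1−p*)^(5−k).
DDDDD: Ā=52.2617, payoff=65.9383, prob=0.000977
UDDDD: Ā=81.2960, payoff=36.9040, prob=0.002930
DUDDD: Ā=71.2160, payoff=46.9840, prob=0.002930
UUDDD: Ā=110.7805, payoff=7.4195, prob=0.008789
DDUDD: Ā=63.9584, payoff=54.2416, prob=0.002930
UDUDD: Ā=99.4909, payoff=18.7091, prob=0.008789
DUUDD: Ā=89.4109, payoff=28.7891, prob=0.008789
UUUDD: Ā=139.0836, payoff=0.0000, prob=0.026367
DDDUD: Ā=58.7330, payoff=59.4670, prob=0.002930
UDDUD: Ā=91.3624, payoff=26.8376, prob=0.008789
DUDUD: Ā=81.2824, payoff=36.9176, prob=0.008789
UUDUD: Ā=126.4393, payoff=0.0000, prob=0.026367
DDUUD: Ā=74.0248, payoff=44.1752, prob=0.008789
UDUUD: Ā=115.1497, payoff=3.0503, prob=0.026367
DUUUD: Ā=105.0697, payoff=13.1303, prob=0.026367
UUUUD: Ā=163.4417, payoff=0.0000, prob=0.079102
DDDDU: Ā=54.9706, payoff=63.2294, prob=0.002930
UDDDU: Ā=85.5099, payoff=32.6901, prob=0.008789
DUDDU: Ā=75.4299, payoff=42.7701, prob=0.008789
UUDDU: Ā=117.3353, payoff=0.8647, prob=0.026367
DDUDU: Ā=68.1723, payoff=50.0277, prob=0.008789
UDUDU: Ā=106.0457, payoff=12.1543, prob=0.026367
DUUDU: Ā=95.9657, payoff=22.2343, prob=0.026367
UUUDU: Ā=149.2800, payoff=0.0000, prob=0.079102
DDDUU: Ā=62.9468, payoff=55.2532, prob=0.008789
UDDUU: Ā=97.9172, payoff=20.2828, prob=0.026367
DUDUU: Ā=87.8372, payoff=30.3628, prob=0.026367
UUDUU: Ā=136.6357, payoff=0.0000, prob=0.079102
DDUUU: Ā=80.5796, payoff=37.6204, prob=0.026367
UDUUU: Ā=125.3461, payoff=0.0000, prob=0.079102
DUUUU: Ā=115.2661, payoff=2.9339, prob=0.079102
UUUUU: Ā=179.3028, payoff=0.0000, prob=0.237305
Price = Σ prob·payoff / R^5 = 7.763932 / 1.104081 = 7.0320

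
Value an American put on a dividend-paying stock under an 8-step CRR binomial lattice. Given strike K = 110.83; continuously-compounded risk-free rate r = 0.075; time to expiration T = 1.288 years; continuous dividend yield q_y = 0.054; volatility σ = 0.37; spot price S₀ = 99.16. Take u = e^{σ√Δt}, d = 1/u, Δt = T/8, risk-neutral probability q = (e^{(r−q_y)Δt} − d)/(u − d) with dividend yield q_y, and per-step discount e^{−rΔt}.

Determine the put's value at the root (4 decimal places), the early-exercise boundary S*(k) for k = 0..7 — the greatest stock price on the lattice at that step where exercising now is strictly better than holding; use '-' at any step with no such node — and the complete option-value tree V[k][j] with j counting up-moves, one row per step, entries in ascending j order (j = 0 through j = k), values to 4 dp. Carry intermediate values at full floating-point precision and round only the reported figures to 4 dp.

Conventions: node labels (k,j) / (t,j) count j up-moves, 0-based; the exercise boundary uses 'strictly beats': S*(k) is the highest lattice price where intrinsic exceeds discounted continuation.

params: Δt=0.16100 u=1.16005 d=0.86203 q=0.47432 e^(-rΔt)=0.98800
t_8 payoffs: 80.5938 70.1407 56.0740 37.1441 11.6700 0.0000 0.0000 0.0000 0.0000
t_7: node(7,0) S=35.0755 payoff=75.7545 vs cont=74.7279 → 75.7545 [stop]  node(7,1) S=47.2015 payoff=63.6285 vs cont=62.7069 → 63.6285 [stop]  node(7,2) S=63.5197 payoff=47.3103 vs cont=46.5300 → 47.3103 [stop]  node(7,3) S=85.4792 payoff=25.3508 vs cont=24.7605 → 25.3508 [stop]  node(7,4) S=115.0304 payoff=0.0000 vs cont=6.0611 → 6.0611 [wait]  node(7,5) S=154.7978 payoff=0.0000 vs cont=0.0000 → 0.0000 [wait]  node(7,6) S=208.3134 payoff=0.0000 vs cont=0.0000 → 0.0000 [wait]  node(7,7) S=280.3299 payoff=0.0000 vs cont=0.0000 → 0.0000 [wait]  ⇒ S*(7)=85.4792
t_6: node(6,0) S=40.6893 payoff=70.1407 vs cont=69.1627 → 70.1407 [stop]  node(6,1) S=54.7560 payoff=56.0740 vs cont=55.2177 → 56.0740 [stop]  node(6,2) S=73.6859 payoff=37.1441 vs cont=36.4517 → 37.1441 [stop]  node(6,3) S=99.1600 payoff=11.6700 vs cont=16.0069 → 16.0069 [wait]  node(6,4) S=133.4408 payoff=0.0000 vs cont=3.1480 → 3.1480 [wait]  node(6,5) S=179.5730 payoff=0.0000 vs cont=0.0000 → 0.0000 [wait]  node(6,6) S=241.6536 payoff=0.0000 vs cont=0.0000 → 0.0000 [wait]  ⇒ S*(6)=73.6859
t_5: node(5,0) S=47.2015 payoff=63.6285 vs cont=62.7069 → 63.6285 [stop]  node(5,1) S=63.5197 payoff=47.3103 vs cont=46.5300 → 47.3103 [stop]  node(5,2) S=85.4792 payoff=25.3508 vs cont=26.7929 → 26.7929 [wait]  node(5,3) S=115.0304 payoff=0.0000 vs cont=9.7888 → 9.7888 [wait]  node(5,4) S=154.7978 payoff=0.0000 vs cont=1.6350 → 1.6350 [wait]  node(5,5) S=208.3134 payoff=0.0000 vs cont=0.0000 → 0.0000 [wait]  ⇒ S*(5)=63.5197
t_4: node(4,0) S=54.7560 payoff=56.0740 vs cont=55.2177 → 56.0740 [stop]  node(4,1) S=73.6859 payoff=37.1441 vs cont=37.1275 → 37.1441 [stop]  node(4,2) S=99.1600 payoff=11.6700 vs cont=18.5028 → 18.5028 [wait]  node(4,3) S=133.4408 payoff=0.0000 vs cont=5.8502 → 5.8502 [wait]  node(4,4) S=179.5730 payoff=0.0000 vs cont=0.8492 → 0.8492 [wait]  ⇒ S*(4)=73.6859
t_3: node(3,0) S=63.5197 payoff=47.3103 vs cont=46.5300 → 47.3103 [stop]  node(3,1) S=85.4792 payoff=25.3508 vs cont=27.9625 → 27.9625 [wait]  node(3,2) S=115.0304 payoff=0.0000 vs cont=12.3514 → 12.3514 [wait]  node(3,3) S=154.7978 payoff=0.0000 vs cont=3.4364 → 3.4364 [wait]  ⇒ S*(3)=63.5197
t_2: node(2,0) S=73.6859 payoff=37.1441 vs cont=37.6757 → 37.6757 [wait]  node(2,1) S=99.1600 payoff=11.6700 vs cont=20.3112 → 20.3112 [wait]  node(2,2) S=133.4408 payoff=0.0000 vs cont=8.0254 → 8.0254 [wait]  ⇒ S*(2)=-
t_1: node(1,0) S=85.4792 payoff=25.3508 vs cont=29.0860 → 29.0860 [wait]  node(1,1) S=115.0304 payoff=0.0000 vs cont=14.3100 → 14.3100 [wait]  ⇒ S*(1)=-
t_0: node(0,0) S=99.1600 payoff=11.6700 vs cont=21.8125 → 21.8125 [wait]  ⇒ S*(0)=-

price = 21.8125
boundary = - - - 63.5197 73.6859 63.5197 73.6859 85.4792
tree:
21.8125
29.0860 14.3100
37.6757 20.3112 8.0254
47.3103 27.9625 12.3514 3.4364
56.0740 37.1441 18.5028 5.8502 0.8492
63.6285 47.3103 26.7929 9.7888 1.6350 0.0000
70.1407 56.0740 37.1441 16.0069 3.1480 0.0000 0.0000
75.7545 63.6285 47.3103 25.3508 6.0611 0.0000 0.0000 0.0000
80.5938 70.1407 56.0740 37.1441 11.6700 0.0000 0.0000 0.0000 0.0000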